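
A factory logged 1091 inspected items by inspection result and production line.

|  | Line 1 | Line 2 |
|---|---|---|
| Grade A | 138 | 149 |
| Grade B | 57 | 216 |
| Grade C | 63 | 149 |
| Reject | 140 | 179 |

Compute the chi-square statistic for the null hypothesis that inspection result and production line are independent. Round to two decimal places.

Row totals: 287, 273, 212, 319. Column totals: 398, 693. Grand total N = 1091.
Expected counts (row total × column total / N):
  Grade A, Line 1: 287×398/1091 = 104.698
  Grade A, Line 2: 287×693/1091 = 182.302
  Grade B, Line 1: 273×398/1091 = 99.591
  Grade B, Line 2: 273×693/1091 = 173.409
  Grade C, Line 1: 212×398/1091 = 77.338
  Grade C, Line 2: 212×693/1091 = 134.662
  Reject, Line 1: 319×398/1091 = 116.372
  Reject, Line 2: 319×693/1091 = 202.628
Contributions (O − E)²/E:
  (138 − 104.698)²/104.698 = 10.5926
  (149 − 182.302)²/182.302 = 6.0834
  (57 − 99.591)²/99.591 = 18.2144
  (216 − 173.409)²/173.409 = 10.4608
  (63 − 77.338)²/77.338 = 2.6582
  (149 − 134.662)²/134.662 = 1.5266
  (140 − 116.372)²/116.372 = 4.7974
  (179 − 202.628)²/202.628 = 2.7552
χ² = 10.5926 + 6.0834 + 18.2144 + 10.4608 + 2.6582 + 1.5266 + 4.7974 + 2.7552 = 57.09

57.09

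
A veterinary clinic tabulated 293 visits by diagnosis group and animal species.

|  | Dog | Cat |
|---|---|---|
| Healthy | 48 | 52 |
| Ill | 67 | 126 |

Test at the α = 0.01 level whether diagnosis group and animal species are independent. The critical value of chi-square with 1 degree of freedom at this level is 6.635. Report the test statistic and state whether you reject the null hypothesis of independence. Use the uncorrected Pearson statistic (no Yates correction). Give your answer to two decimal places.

Row totals: 100, 193. Column totals: 115, 178. Grand total N = 293.
Expected counts (row total × column total / N):
  Healthy, Dog: 100×115/293 = 39.249
  Healthy, Cat: 100×178/293 = 60.751
  Ill, Dog: 193×115/293 = 75.751
  Ill, Cat: 193×178/293 = 117.249
Contributions (O − E)²/E:
  (48 − 39.249)²/39.249 = 1.9511
  (52 − 60.751)²/60.751 = 1.2606
  (67 − 75.751)²/75.751 = 1.0109
  (126 − 117.249)²/117.249 = 0.6531
χ² = 1.9511 + 1.2606 + 1.0109 + 0.6531 = 4.88
df = (2−1)(2−1) = 1. Since 4.88 < 6.635, fail to reject the null hypothesis of independence at α = 0.01.

4.88; fail to reject H₀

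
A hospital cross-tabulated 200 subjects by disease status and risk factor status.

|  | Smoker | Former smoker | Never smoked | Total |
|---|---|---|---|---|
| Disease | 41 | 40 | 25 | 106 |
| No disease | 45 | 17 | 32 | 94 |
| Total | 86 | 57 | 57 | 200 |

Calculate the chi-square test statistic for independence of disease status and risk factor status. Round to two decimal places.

Grand total N = 200.
Expected counts (row total × column total / N):
  Disease, Smoker: 106×86/200 = 45.580
  Disease, Former smoker: 106×57/200 = 30.210
  Disease, Never smoked: 106×57/200 = 30.210
  No disease, Smoker: 94×86/200 = 40.420
  No disease, Former smoker: 94×57/200 = 26.790
  No disease, Never smoked: 94×57/200 = 26.790
Contributions (O − E)²/E:
  (41 − 45.580)²/45.580 = 0.4602
  (40 − 30.210)²/30.210 = 3.1726
  (25 − 30.210)²/30.210 = 0.8985
  (45 − 40.420)²/40.420 = 0.5190
  (17 − 26.790)²/26.790 = 3.5776
  (32 − 26.790)²/26.790 = 1.0132
χ² = 0.4602 + 3.1726 + 0.8985 + 0.5190 + 3.5776 + 1.0132 = 9.64

9.64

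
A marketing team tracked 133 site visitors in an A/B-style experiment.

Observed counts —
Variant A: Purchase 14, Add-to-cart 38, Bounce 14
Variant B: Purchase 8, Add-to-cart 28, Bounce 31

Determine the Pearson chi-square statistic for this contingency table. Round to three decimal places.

9.567

Row totals: 66, 67. Column totals: 22, 66, 45. Grand total N = 133.
Expected counts (row total × column total / N):
  Variant A, Purchase: 66×22/133 = 10.9173
  Variant A, Add-to-cart: 66×66/133 = 32.7519
  Variant A, Bounce: 66×45/133 = 22.3308
  Variant B, Purchase: 67×22/133 = 11.0827
  Variant B, Add-to-cart: 67×66/133 = 33.2481
  Variant B, Bounce: 67×45/133 = 22.6692
Contributions (O − E)²/E:
  (14 − 10.9173)²/10.9173 = 0.8705
  (38 − 32.7519)²/32.7519 = 0.8409
  (14 − 22.3308)²/22.3308 = 3.1079
  (8 − 11.0827)²/11.0827 = 0.8575
  (28 − 33.2481)²/33.2481 = 0.8284
  (31 − 22.6692)²/22.6692 = 3.0615
χ² = 0.8705 + 0.8409 + 3.1079 + 0.8575 + 0.8284 + 3.0615 = 9.567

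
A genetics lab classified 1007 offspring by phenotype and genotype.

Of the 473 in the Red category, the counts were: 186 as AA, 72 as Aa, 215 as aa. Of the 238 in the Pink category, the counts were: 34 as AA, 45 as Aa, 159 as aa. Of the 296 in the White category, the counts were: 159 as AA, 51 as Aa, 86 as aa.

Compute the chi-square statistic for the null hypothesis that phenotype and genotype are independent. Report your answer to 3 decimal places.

Row totals: 473, 238, 296. Column totals: 379, 168, 460. Grand total N = 1007.
Expected counts (row total × column total / N):
  Red, AA: 473×379/1007 = 178.0209
  Red, Aa: 473×168/1007 = 78.9116
  Red, aa: 473×460/1007 = 216.0675
  Pink, AA: 238×379/1007 = 89.5750
  Pink, Aa: 238×168/1007 = 39.7061
  Pink, aa: 238×460/1007 = 108.7190
  White, AA: 296×379/1007 = 111.4042
  White, Aa: 296×168/1007 = 49.3823
  White, aa: 296×460/1007 = 135.2135
Contributions (O − E)²/E:
  (186 − 178.0209)²/178.0209 = 0.3576
  (72 − 78.9116)²/78.9116 = 0.6054
  (215 − 216.0675)²/216.0675 = 0.0053
  (34 − 89.5750)²/89.5750 = 34.4804
  (45 − 39.7061)²/39.7061 = 0.7058
  (159 − 108.7190)²/108.7190 = 23.2543
  (159 − 111.4042)²/111.4042 = 20.3346
  (51 − 49.3823)²/49.3823 = 0.0530
  (86 − 135.2135)²/135.2135 = 17.9122
χ² = 0.3576 + 0.6054 + 0.0053 + 34.4804 + 0.7058 + 23.2543 + 20.3346 + 0.0530 + 17.9122 = 97.709

97.709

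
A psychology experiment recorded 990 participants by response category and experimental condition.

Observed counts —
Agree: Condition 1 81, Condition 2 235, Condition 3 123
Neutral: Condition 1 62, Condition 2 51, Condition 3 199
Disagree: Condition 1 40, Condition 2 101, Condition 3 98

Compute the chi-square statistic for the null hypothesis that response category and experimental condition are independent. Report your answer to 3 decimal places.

121.176

Row totals: 439, 312, 239. Column totals: 183, 387, 420. Grand total N = 990.
Expected counts (row total × column total / N):
  Agree, Condition 1: 439×183/990 = 81.1485
  Agree, Condition 2: 439×387/990 = 171.6091
  Agree, Condition 3: 439×420/990 = 186.2424
  Neutral, Condition 1: 312×183/990 = 57.6727
  Neutral, Condition 2: 312×387/990 = 121.9636
  Neutral, Condition 3: 312×420/990 = 132.3636
  Disagree, Condition 1: 239×183/990 = 44.1788
  Disagree, Condition 2: 239×387/990 = 93.4273
  Disagree, Condition 3: 239×420/990 = 101.3939
Contributions (O − E)²/E:
  (81 − 81.1485)²/81.1485 = 0.0003
  (235 − 171.6091)²/171.6091 = 23.4160
  (123 − 186.2424)²/186.2424 = 21.4752
  (62 − 57.6727)²/57.6727 = 0.3247
  (51 − 121.9636)²/121.9636 = 41.2896
  (199 − 132.3636)²/132.3636 = 33.5471
  (40 − 44.1788)²/44.1788 = 0.3953
  (101 − 93.4273)²/93.4273 = 0.6138
  (98 − 101.3939)²/101.3939 = 0.1136
χ² = 0.0003 + 23.4160 + 21.4752 + 0.3247 + 41.2896 + 33.5471 + 0.3953 + 0.6138 + 0.1136 = 121.176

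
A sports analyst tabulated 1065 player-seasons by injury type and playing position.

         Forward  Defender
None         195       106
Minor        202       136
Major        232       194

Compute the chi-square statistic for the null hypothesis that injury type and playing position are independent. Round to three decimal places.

7.876

Row totals: 301, 338, 426. Column totals: 629, 436. Grand total N = 1065.
Expected counts (row total × column total / N):
  None, Forward: 301×629/1065 = 177.7737
  None, Defender: 301×436/1065 = 123.2263
  Minor, Forward: 338×629/1065 = 199.6263
  Minor, Defender: 338×436/1065 = 138.3737
  Major, Forward: 426×629/1065 = 251.6000
  Major, Defender: 426×436/1065 = 174.4000
Contributions (O − E)²/E:
  (195 − 177.7737)²/177.7737 = 1.6692
  (106 − 123.2263)²/123.2263 = 2.4081
  (202 − 199.6263)²/199.6263 = 0.0282
  (136 − 138.3737)²/138.3737 = 0.0407
  (232 − 251.6000)²/251.6000 = 1.5269
  (194 − 174.4000)²/174.4000 = 2.2028
χ² = 1.6692 + 2.4081 + 0.0282 + 0.0407 + 1.5269 + 2.2028 = 7.876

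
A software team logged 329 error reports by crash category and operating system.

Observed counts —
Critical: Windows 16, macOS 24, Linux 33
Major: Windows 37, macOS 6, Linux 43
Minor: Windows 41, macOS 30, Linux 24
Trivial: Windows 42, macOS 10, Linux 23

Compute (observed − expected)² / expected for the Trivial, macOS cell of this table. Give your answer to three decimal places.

2.224

Row total (Trivial) = 75; column total (macOS) = 70; N = 329.
Expected count E = 75 × 70 / 329 = 15.9574.
Contribution = (O − E)²/E = (10 − 15.9574)² / 15.9574 = 2.224.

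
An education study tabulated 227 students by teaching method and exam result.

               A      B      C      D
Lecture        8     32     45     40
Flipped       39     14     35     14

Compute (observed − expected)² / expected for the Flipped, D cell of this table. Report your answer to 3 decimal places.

Row total (Flipped) = 102; column total (D) = 54; N = 227.
Expected count E = 102 × 54 / 227 = 24.2643.
Contribution = (O − E)²/E = (14 − 24.2643)² / 24.2643 = 4.342.

4.342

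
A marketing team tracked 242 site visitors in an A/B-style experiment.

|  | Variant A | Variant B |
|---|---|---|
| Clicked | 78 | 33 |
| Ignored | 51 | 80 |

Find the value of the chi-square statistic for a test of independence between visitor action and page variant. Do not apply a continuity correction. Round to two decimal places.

23.71

Row totals: 111, 131. Column totals: 129, 113. Grand total N = 242.
Expected counts (row total × column total / N):
  Clicked, Variant A: 111×129/242 = 59.169
  Clicked, Variant B: 111×113/242 = 51.831
  Ignored, Variant A: 131×129/242 = 69.831
  Ignored, Variant B: 131×113/242 = 61.169
Contributions (O − E)²/E:
  (78 − 59.169)²/59.169 = 5.9931
  (33 − 51.831)²/51.831 = 6.8416
  (51 − 69.831)²/69.831 = 5.0781
  (80 − 61.169)²/61.169 = 5.7972
χ² = 5.9931 + 6.8416 + 5.0781 + 5.7972 = 23.71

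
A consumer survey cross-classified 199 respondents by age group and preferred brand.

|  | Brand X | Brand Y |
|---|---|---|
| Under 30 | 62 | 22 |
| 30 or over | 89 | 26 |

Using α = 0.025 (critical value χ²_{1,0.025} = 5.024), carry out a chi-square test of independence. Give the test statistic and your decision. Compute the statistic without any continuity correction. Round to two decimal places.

Row totals: 84, 115. Column totals: 151, 48. Grand total N = 199.
Expected counts (row total × column total / N):
  Under 30, Brand X: 84×151/199 = 63.739
  Under 30, Brand Y: 84×48/199 = 20.261
  30 or over, Brand X: 115×151/199 = 87.261
  30 or over, Brand Y: 115×48/199 = 27.739
Contributions (O − E)²/E:
  (62 − 63.739)²/63.739 = 0.0474
  (22 − 20.261)²/20.261 = 0.1493
  (89 − 87.261)²/87.261 = 0.0347
  (26 − 27.739)²/27.739 = 0.1090
χ² = 0.0474 + 0.1493 + 0.0347 + 0.1090 = 0.34
df = (2−1)(2−1) = 1. Since 0.34 < 5.024, fail to reject the null hypothesis of independence at α = 0.025.

0.34; fail to reject H₀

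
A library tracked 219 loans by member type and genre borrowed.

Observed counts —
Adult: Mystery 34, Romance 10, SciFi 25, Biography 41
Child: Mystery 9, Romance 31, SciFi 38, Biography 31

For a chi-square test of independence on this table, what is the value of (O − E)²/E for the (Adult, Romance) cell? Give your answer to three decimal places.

5.449

Row total (Adult) = 110; column total (Romance) = 41; N = 219.
Expected count E = 110 × 41 / 219 = 20.5936.
Contribution = (O − E)²/E = (10 − 20.5936)² / 20.5936 = 5.449.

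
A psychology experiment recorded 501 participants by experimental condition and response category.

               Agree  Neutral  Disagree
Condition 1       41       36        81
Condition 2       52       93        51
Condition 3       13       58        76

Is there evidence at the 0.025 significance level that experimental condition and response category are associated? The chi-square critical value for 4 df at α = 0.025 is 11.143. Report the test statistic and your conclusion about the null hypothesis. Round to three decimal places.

Row totals: 158, 196, 147. Column totals: 106, 187, 208. Grand total N = 501.
Expected counts (row total × column total / N):
  Condition 1, Agree: 158×106/501 = 33.4291
  Condition 1, Neutral: 158×187/501 = 58.9741
  Condition 1, Disagree: 158×208/501 = 65.5968
  Condition 2, Agree: 196×106/501 = 41.4691
  Condition 2, Neutral: 196×187/501 = 73.1577
  Condition 2, Disagree: 196×208/501 = 81.3733
  Condition 3, Agree: 147×106/501 = 31.1018
  Condition 3, Neutral: 147×187/501 = 54.8683
  Condition 3, Disagree: 147×208/501 = 61.0299
Contributions (O − E)²/E:
  (41 − 33.4291)²/33.4291 = 1.7146
  (36 − 58.9741)²/58.9741 = 8.9498
  (81 − 65.5968)²/65.5968 = 3.6169
  (52 − 41.4691)²/41.4691 = 2.6743
  (93 − 73.1577)²/73.1577 = 5.3818
  (51 − 81.3733)²/81.3733 = 11.3371
  (13 − 31.1018)²/31.1018 = 10.5356
  (58 − 54.8683)²/54.8683 = 0.1787
  (76 − 61.0299)²/61.0299 = 3.6720
χ² = 1.7146 + 8.9498 + 3.6169 + 2.6743 + 5.3818 + 11.3371 + 10.5356 + 0.1787 + 3.6720 = 48.061
df = (3−1)(3−1) = 4. Since 48.061 > 11.143, reject the null hypothesis of independence at α = 0.025.

48.061; reject H₀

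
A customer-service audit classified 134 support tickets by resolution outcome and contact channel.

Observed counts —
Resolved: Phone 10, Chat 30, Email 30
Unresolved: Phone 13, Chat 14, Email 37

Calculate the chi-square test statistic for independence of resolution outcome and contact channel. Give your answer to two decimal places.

Row totals: 70, 64. Column totals: 23, 44, 67. Grand total N = 134.
Expected counts (row total × column total / N):
  Resolved, Phone: 70×23/134 = 12.015
  Resolved, Chat: 70×44/134 = 22.985
  Resolved, Email: 70×67/134 = 35.000
  Unresolved, Phone: 64×23/134 = 10.985
  Unresolved, Chat: 64×44/134 = 21.015
  Unresolved, Email: 64×67/134 = 32.000
Contributions (O − E)²/E:
  (10 − 12.015)²/12.015 = 0.3379
  (30 − 22.985)²/22.985 = 2.1410
  (30 − 35.000)²/35.000 = 0.7143
  (13 − 10.985)²/10.985 = 0.3696
  (14 − 21.015)²/21.015 = 2.3417
  (37 − 32.000)²/32.000 = 0.7813
χ² = 0.3379 + 2.1410 + 0.7143 + 0.3696 + 2.3417 + 0.7813 = 6.69

6.69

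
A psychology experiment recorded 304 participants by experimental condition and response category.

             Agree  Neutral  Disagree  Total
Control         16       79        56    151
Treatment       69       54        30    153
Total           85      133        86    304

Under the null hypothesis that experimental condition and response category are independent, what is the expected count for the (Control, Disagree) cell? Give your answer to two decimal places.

42.72

Row total (Control) = 151; column total (Disagree) = 86; grand total N = 304.
Expected count = (row total × column total) / N = 151 × 86 / 304 = 42.72.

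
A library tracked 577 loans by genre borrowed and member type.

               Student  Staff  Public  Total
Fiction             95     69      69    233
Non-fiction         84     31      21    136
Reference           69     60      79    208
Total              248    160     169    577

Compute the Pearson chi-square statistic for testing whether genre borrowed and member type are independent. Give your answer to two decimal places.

Grand total N = 577.
Expected counts (row total × column total / N):
  Fiction, Student: 233×248/577 = 100.146
  Fiction, Staff: 233×160/577 = 64.610
  Fiction, Public: 233×169/577 = 68.244
  Non-fiction, Student: 136×248/577 = 58.454
  Non-fiction, Staff: 136×160/577 = 37.712
  Non-fiction, Public: 136×169/577 = 39.834
  Reference, Student: 208×248/577 = 89.400
  Reference, Staff: 208×160/577 = 57.678
  Reference, Public: 208×169/577 = 60.922
Contributions (O − E)²/E:
  (95 − 100.146)²/100.146 = 0.2644
  (69 − 64.610)²/64.610 = 0.2983
  (69 − 68.244)²/68.244 = 0.0084
  (84 − 58.454)²/58.454 = 11.1643
  (31 − 37.712)²/37.712 = 1.1946
  (21 − 39.834)²/39.834 = 8.9049
  (69 − 89.400)²/89.400 = 4.6550
  (60 − 57.678)²/57.678 = 0.0935
  (79 − 60.922)²/60.922 = 5.3645
χ² = 0.2644 + 0.2983 + 0.0084 + 11.1643 + 1.1946 + 8.9049 + 4.6550 + 0.0935 + 5.3645 = 31.95

31.95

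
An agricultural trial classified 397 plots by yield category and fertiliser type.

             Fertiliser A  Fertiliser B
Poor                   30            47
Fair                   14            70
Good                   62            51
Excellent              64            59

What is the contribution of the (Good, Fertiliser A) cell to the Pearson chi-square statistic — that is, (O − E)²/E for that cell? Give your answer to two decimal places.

Row total (Good) = 113; column total (Fertiliser A) = 170; N = 397.
Expected count E = 113 × 170 / 397 = 48.388.
Contribution = (O − E)²/E = (62 − 48.388)² / 48.388 = 3.83.

3.83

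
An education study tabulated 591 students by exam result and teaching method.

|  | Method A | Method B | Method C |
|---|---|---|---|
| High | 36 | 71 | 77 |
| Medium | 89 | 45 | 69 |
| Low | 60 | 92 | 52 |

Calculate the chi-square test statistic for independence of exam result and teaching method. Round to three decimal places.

42.352

Row totals: 184, 203, 204. Column totals: 185, 208, 198. Grand total N = 591.
Expected counts (row total × column total / N):
  High, Method A: 184×185/591 = 57.5973
  High, Method B: 184×208/591 = 64.7580
  High, Method C: 184×198/591 = 61.6447
  Medium, Method A: 203×185/591 = 63.5448
  Medium, Method B: 203×208/591 = 71.4450
  Medium, Method C: 203×198/591 = 68.0102
  Low, Method A: 204×185/591 = 63.8579
  Low, Method B: 204×208/591 = 71.7970
  Low, Method C: 204×198/591 = 68.3452
Contributions (O − E)²/E:
  (36 − 57.5973)²/57.5973 = 8.0984
  (71 − 64.7580)²/64.7580 = 0.6017
  (77 − 61.6447)²/61.6447 = 3.8249
  (89 − 63.5448)²/63.5448 = 10.1970
  (45 − 71.4450)²/71.4450 = 9.7885
  (69 − 68.0102)²/68.0102 = 0.0144
  (60 − 63.8579)²/63.8579 = 0.2331
  (92 − 71.7970)²/71.7970 = 5.6849
  (52 − 68.3452)²/68.3452 = 3.9091
χ² = 8.0984 + 0.6017 + 3.8249 + 10.1970 + 9.7885 + 0.0144 + 0.2331 + 5.6849 + 3.9091 = 42.352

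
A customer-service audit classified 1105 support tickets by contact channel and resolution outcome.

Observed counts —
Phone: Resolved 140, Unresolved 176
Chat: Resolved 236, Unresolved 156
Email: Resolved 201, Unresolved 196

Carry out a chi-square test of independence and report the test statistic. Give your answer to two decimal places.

18.35

Row totals: 316, 392, 397. Column totals: 577, 528. Grand total N = 1105.
Expected counts (row total × column total / N):
  Phone, Resolved: 316×577/1105 = 165.006
  Phone, Unresolved: 316×528/1105 = 150.994
  Chat, Resolved: 392×577/1105 = 204.691
  Chat, Unresolved: 392×528/1105 = 187.309
  Email, Resolved: 397×577/1105 = 207.302
  Email, Unresolved: 397×528/1105 = 189.698
Contributions (O − E)²/E:
  (140 − 165.006)²/165.006 = 3.7896
  (176 − 150.994)²/150.994 = 4.1412
  (236 − 204.691)²/204.691 = 4.7889
  (156 − 187.309)²/187.309 = 5.2333
  (201 − 207.302)²/207.302 = 0.1916
  (196 − 189.698)²/189.698 = 0.2094
χ² = 3.7896 + 4.1412 + 4.7889 + 5.2333 + 0.1916 + 0.2094 = 18.35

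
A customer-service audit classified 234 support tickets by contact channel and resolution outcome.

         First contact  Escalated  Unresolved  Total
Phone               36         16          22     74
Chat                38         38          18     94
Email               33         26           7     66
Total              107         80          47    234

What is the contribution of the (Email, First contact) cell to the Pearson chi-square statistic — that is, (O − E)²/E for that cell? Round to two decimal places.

0.26

Row total (Email) = 66; column total (First contact) = 107; N = 234.
Expected count E = 66 × 107 / 234 = 30.179.
Contribution = (O − E)²/E = (33 − 30.179)² / 30.179 = 0.26.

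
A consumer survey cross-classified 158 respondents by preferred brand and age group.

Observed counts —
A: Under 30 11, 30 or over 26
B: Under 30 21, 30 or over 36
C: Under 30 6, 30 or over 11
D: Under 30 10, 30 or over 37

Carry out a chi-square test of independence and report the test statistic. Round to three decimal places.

Row totals: 37, 57, 17, 47. Column totals: 48, 110. Grand total N = 158.
Expected counts (row total × column total / N):
  A, Under 30: 37×48/158 = 11.2405
  A, 30 or over: 37×110/158 = 25.7595
  B, Under 30: 57×48/158 = 17.3165
  B, 30 or over: 57×110/158 = 39.6835
  C, Under 30: 17×48/158 = 5.1646
  C, 30 or over: 17×110/158 = 11.8354
  D, Under 30: 47×48/158 = 14.2785
  D, 30 or over: 47×110/158 = 32.7215
Contributions (O − E)²/E:
  (11 − 11.2405)²/11.2405 = 0.0051
  (26 − 25.7595)²/25.7595 = 0.0022
  (21 − 17.3165)²/17.3165 = 0.7835
  (36 − 39.6835)²/39.6835 = 0.3419
  (6 − 5.1646)²/5.1646 = 0.1351
  (11 − 11.8354)²/11.8354 = 0.0590
  (10 − 14.2785)²/14.2785 = 1.2820
  (37 − 32.7215)²/32.7215 = 0.5594
χ² = 0.0051 + 0.0022 + 0.7835 + 0.3419 + 0.1351 + 0.0590 + 1.2820 + 0.5594 = 3.168

3.168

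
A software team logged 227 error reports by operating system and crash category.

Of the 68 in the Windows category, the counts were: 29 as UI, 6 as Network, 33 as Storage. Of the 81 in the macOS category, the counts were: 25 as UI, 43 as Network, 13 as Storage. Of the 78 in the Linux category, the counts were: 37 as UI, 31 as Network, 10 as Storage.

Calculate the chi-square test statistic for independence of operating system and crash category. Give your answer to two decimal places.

46.69

Row totals: 68, 81, 78. Column totals: 91, 80, 56. Grand total N = 227.
Expected counts (row total × column total / N):
  Windows, UI: 68×91/227 = 27.260
  Windows, Network: 68×80/227 = 23.965
  Windows, Storage: 68×56/227 = 16.775
  macOS, UI: 81×91/227 = 32.471
  macOS, Network: 81×80/227 = 28.546
  macOS, Storage: 81×56/227 = 19.982
  Linux, UI: 78×91/227 = 31.269
  Linux, Network: 78×80/227 = 27.489
  Linux, Storage: 78×56/227 = 19.242
Contributions (O − E)²/E:
  (29 − 27.260)²/27.260 = 0.1111
  (6 − 23.965)²/23.965 = 13.4672
  (33 − 16.775)²/16.775 = 15.6930
  (25 − 32.471)²/32.471 = 1.7189
  (43 − 28.546)²/28.546 = 7.3186
  (13 − 19.982)²/19.982 = 2.4396
  (37 − 31.269)²/31.269 = 1.0504
  (31 − 27.489)²/27.489 = 0.4484
  (10 − 19.242)²/19.242 = 4.4390
χ² = 0.1111 + 13.4672 + 15.6930 + 1.7189 + 7.3186 + 2.4396 + 1.0504 + 0.4484 + 4.4390 = 46.69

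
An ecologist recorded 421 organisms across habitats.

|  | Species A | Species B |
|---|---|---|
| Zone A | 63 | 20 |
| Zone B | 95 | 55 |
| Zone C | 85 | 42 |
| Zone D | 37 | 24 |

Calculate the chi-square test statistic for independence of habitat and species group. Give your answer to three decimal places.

Row totals: 83, 150, 127, 61. Column totals: 280, 141. Grand total N = 421.
Expected counts (row total × column total / N):
  Zone A, Species A: 83×280/421 = 55.2019
  Zone A, Species B: 83×141/421 = 27.7981
  Zone B, Species A: 150×280/421 = 99.7625
  Zone B, Species B: 150×141/421 = 50.2375
  Zone C, Species A: 127×280/421 = 84.4656
  Zone C, Species B: 127×141/421 = 42.5344
  Zone D, Species A: 61×280/421 = 40.5701
  Zone D, Species B: 61×141/421 = 20.4299
Contributions (O − E)²/E:
  (63 − 55.2019)²/55.2019 = 1.1016
  (20 − 27.7981)²/27.7981 = 2.1876
  (95 − 99.7625)²/99.7625 = 0.2274
  (55 − 50.2375)²/50.2375 = 0.4515
  (85 − 84.4656)²/84.4656 = 0.0034
  (42 − 42.5344)²/42.5344 = 0.0067
  (37 − 40.5701)²/40.5701 = 0.3142
  (24 − 20.4299)²/20.4299 = 0.6239
χ² = 1.1016 + 2.1876 + 0.2274 + 0.4515 + 0.0034 + 0.0067 + 0.3142 + 0.6239 = 4.916

4.916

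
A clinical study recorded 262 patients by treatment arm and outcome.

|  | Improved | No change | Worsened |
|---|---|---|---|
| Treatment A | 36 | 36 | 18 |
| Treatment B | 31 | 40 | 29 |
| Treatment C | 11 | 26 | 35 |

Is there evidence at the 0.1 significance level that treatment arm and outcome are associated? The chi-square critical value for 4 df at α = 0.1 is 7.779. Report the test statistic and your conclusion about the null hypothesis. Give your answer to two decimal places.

19.23; reject H₀

Row totals: 90, 100, 72. Column totals: 78, 102, 82. Grand total N = 262.
Expected counts (row total × column total / N):
  Treatment A, Improved: 90×78/262 = 26.794
  Treatment A, No change: 90×102/262 = 35.038
  Treatment A, Worsened: 90×82/262 = 28.168
  Treatment B, Improved: 100×78/262 = 29.771
  Treatment B, No change: 100×102/262 = 38.931
  Treatment B, Worsened: 100×82/262 = 31.298
  Treatment C, Improved: 72×78/262 = 21.435
  Treatment C, No change: 72×102/262 = 28.031
  Treatment C, Worsened: 72×82/262 = 22.534
Contributions (O − E)²/E:
  (36 − 26.794)²/26.794 = 3.1630
  (36 − 35.038)²/35.038 = 0.0264
  (18 − 28.168)²/28.168 = 3.6704
  (31 − 29.771)²/29.771 = 0.0507
  (40 − 38.931)²/38.931 = 0.0294
  (29 − 31.298)²/31.298 = 0.1687
  (11 − 21.435)²/21.435 = 5.0800
  (26 − 28.031)²/28.031 = 0.1472
  (35 − 22.534)²/22.534 = 6.8963
χ² = 3.1630 + 0.0264 + 3.6704 + 0.0507 + 0.0294 + 0.1687 + 5.0800 + 0.1472 + 6.8963 = 19.23
df = (3−1)(3−1) = 4. Since 19.23 > 7.779, reject the null hypothesis of independence at α = 0.1.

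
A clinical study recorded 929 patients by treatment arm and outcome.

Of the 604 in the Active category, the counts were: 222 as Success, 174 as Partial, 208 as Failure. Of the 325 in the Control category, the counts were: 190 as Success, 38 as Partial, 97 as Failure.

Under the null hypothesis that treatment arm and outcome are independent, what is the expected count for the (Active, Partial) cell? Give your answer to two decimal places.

137.83

Row total (Active) = 604; column total (Partial) = 212; grand total N = 929.
Expected count = (row total × column total) / N = 604 × 212 / 929 = 137.83.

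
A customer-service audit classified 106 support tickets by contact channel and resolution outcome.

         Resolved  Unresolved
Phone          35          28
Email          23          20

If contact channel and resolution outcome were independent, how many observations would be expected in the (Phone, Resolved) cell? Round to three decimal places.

Row total (Phone) = 63; column total (Resolved) = 58; grand total N = 106.
Expected count = (row total × column total) / N = 63 × 58 / 106 = 34.472.

34.472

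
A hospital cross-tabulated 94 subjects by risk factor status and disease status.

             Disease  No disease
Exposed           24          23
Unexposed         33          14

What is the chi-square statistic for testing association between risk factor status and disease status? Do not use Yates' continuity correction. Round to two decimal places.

3.61

Row totals: 47, 47. Column totals: 57, 37. Grand total N = 94.
Expected counts (row total × column total / N):
  Exposed, Disease: 47×57/94 = 28.500
  Exposed, No disease: 47×37/94 = 18.500
  Unexposed, Disease: 47×57/94 = 28.500
  Unexposed, No disease: 47×37/94 = 18.500
Contributions (O − E)²/E:
  (24 − 28.500)²/28.500 = 0.7105
  (23 − 18.500)²/18.500 = 1.0946
  (33 − 28.500)²/28.500 = 0.7105
  (14 − 18.500)²/18.500 = 1.0946
χ² = 0.7105 + 1.0946 + 0.7105 + 1.0946 = 3.61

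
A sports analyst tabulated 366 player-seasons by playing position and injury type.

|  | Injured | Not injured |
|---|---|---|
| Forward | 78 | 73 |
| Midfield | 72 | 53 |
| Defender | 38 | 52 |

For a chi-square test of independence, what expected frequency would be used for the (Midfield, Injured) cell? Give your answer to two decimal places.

Row total (Midfield) = 125; column total (Injured) = 188; grand total N = 366.
Expected count = (row total × column total) / N = 125 × 188 / 366 = 64.21.

64.21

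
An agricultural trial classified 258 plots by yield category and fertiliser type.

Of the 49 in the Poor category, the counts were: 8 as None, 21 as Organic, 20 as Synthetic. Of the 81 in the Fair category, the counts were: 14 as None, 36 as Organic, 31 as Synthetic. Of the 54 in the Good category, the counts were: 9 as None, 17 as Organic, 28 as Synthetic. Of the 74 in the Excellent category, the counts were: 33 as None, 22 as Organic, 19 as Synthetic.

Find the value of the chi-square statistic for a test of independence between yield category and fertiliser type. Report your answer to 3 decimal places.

25.331

Row totals: 49, 81, 54, 74. Column totals: 64, 96, 98. Grand total N = 258.
Expected counts (row total × column total / N):
  Poor, None: 49×64/258 = 12.155039
  Poor, Organic: 49×96/258 = 18.232558
  Poor, Synthetic: 49×98/258 = 18.612403
  Fair, None: 81×64/258 = 20.093023
  Fair, Organic: 81×96/258 = 30.139535
  Fair, Synthetic: 81×98/258 = 30.767442
  Good, None: 54×64/258 = 13.395349
  Good, Organic: 54×96/258 = 20.093023
  Good, Synthetic: 54×98/258 = 20.511628
  Excellent, None: 74×64/258 = 18.356589
  Excellent, Organic: 74×96/258 = 27.534884
  Excellent, Synthetic: 74×98/258 = 28.108527
Contributions (O − E)²/E:
  (8 − 12.155039)²/12.155039 = 1.4203
  (21 − 18.232558)²/18.232558 = 0.4201
  (20 − 18.612403)²/18.612403 = 0.1034
  (14 − 20.093023)²/20.093023 = 1.8477
  (36 − 30.139535)²/30.139535 = 1.1395
  (31 − 30.767442)²/30.767442 = 0.0018
  (9 − 13.395349)²/13.395349 = 1.4422
  (17 − 20.093023)²/20.093023 = 0.4761
  (28 − 20.511628)²/20.511628 = 2.7339
  (33 − 18.356589)²/18.356589 = 11.6813
  (22 − 27.534884)²/27.534884 = 1.1126
  (19 − 28.108527)²/28.108527 = 2.9516
χ² = 1.4203 + 0.4201 + 0.1034 + 1.8477 + 1.1395 + 0.0018 + 1.4422 + 0.4761 + 2.7339 + 11.6813 + 1.1126 + 2.9516 = 25.331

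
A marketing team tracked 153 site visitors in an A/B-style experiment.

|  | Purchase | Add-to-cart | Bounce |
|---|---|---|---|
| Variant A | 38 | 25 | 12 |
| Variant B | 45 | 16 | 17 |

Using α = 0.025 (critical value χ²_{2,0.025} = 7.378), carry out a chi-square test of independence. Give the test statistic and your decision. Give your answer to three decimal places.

3.371; fail to reject H₀

Row totals: 75, 78. Column totals: 83, 41, 29. Grand total N = 153.
Expected counts (row total × column total / N):
  Variant A, Purchase: 75×83/153 = 40.6863
  Variant A, Add-to-cart: 75×41/153 = 20.0980
  Variant A, Bounce: 75×29/153 = 14.2157
  Variant B, Purchase: 78×83/153 = 42.3137
  Variant B, Add-to-cart: 78×41/153 = 20.9020
  Variant B, Bounce: 78×29/153 = 14.7843
Contributions (O − E)²/E:
  (38 − 40.6863)²/40.6863 = 0.1774
  (25 − 20.0980)²/20.0980 = 1.1956
  (12 − 14.2157)²/14.2157 = 0.3453
  (45 − 42.3137)²/42.3137 = 0.1705
  (16 − 20.9020)²/20.9020 = 1.1496
  (17 − 14.7843)²/14.7843 = 0.3321
χ² = 0.1774 + 1.1956 + 0.3453 + 0.1705 + 1.1496 + 0.3321 = 3.371
df = (2−1)(3−1) = 2. Since 3.371 < 7.378, fail to reject the null hypothesis of independence at α = 0.025.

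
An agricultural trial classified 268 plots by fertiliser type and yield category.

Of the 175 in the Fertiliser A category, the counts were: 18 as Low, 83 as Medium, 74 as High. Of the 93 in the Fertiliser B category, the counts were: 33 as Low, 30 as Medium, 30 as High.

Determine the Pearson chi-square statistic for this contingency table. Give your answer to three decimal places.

Row totals: 175, 93. Column totals: 51, 113, 104. Grand total N = 268.
Expected counts (row total × column total / N):
  Fertiliser A, Low: 175×51/268 = 33.30224
  Fertiliser A, Medium: 175×113/268 = 73.78731
  Fertiliser A, High: 175×104/268 = 67.91045
  Fertiliser B, Low: 93×51/268 = 17.69776
  Fertiliser B, Medium: 93×113/268 = 39.21269
  Fertiliser B, High: 93×104/268 = 36.08955
Contributions (O − E)²/E:
  (18 − 33.30224)²/33.30224 = 7.0313
  (83 − 73.78731)²/73.78731 = 1.1502
  (74 − 67.91045)²/67.91045 = 0.5461
  (33 − 17.69776)²/17.69776 = 13.2310
  (30 − 39.21269)²/39.21269 = 2.1644
  (30 − 36.08955)²/36.08955 = 1.0275
χ² = 7.0313 + 1.1502 + 0.5461 + 13.2310 + 2.1644 + 1.0275 = 25.151

25.151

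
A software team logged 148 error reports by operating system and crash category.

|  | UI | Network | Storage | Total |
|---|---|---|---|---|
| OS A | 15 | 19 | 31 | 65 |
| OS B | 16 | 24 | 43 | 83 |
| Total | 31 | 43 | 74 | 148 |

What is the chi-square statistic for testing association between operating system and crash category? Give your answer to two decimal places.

Grand total N = 148.
Expected counts (row total × column total / N):
  OS A, UI: 65×31/148 = 13.615
  OS A, Network: 65×43/148 = 18.885
  OS A, Storage: 65×74/148 = 32.500
  OS B, UI: 83×31/148 = 17.385
  OS B, Network: 83×43/148 = 24.115
  OS B, Storage: 83×74/148 = 41.500
Contributions (O − E)²/E:
  (15 − 13.615)²/13.615 = 0.1409
  (19 − 18.885)²/18.885 = 0.0007
  (31 − 32.500)²/32.500 = 0.0692
  (16 − 17.385)²/17.385 = 0.1103
  (24 − 24.115)²/24.115 = 0.0005
  (43 − 41.500)²/41.500 = 0.0542
χ² = 0.1409 + 0.0007 + 0.0692 + 0.1103 + 0.0005 + 0.0542 = 0.38

0.38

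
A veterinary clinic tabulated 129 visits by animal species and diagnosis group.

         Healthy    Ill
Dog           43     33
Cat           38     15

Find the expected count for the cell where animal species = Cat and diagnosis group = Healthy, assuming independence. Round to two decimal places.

Row total (Cat) = 53; column total (Healthy) = 81; grand total N = 129.
Expected count = (row total × column total) / N = 53 × 81 / 129 = 33.28.

33.28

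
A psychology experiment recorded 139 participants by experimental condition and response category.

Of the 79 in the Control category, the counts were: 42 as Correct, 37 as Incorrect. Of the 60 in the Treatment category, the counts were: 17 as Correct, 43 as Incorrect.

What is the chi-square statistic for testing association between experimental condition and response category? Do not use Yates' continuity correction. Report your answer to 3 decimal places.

8.607

Row totals: 79, 60. Column totals: 59, 80. Grand total N = 139.
Expected counts (row total × column total / N):
  Control, Correct: 79×59/139 = 33.5324
  Control, Incorrect: 79×80/139 = 45.4676
  Treatment, Correct: 60×59/139 = 25.4676
  Treatment, Incorrect: 60×80/139 = 34.5324
Contributions (O − E)²/E:
  (42 − 33.5324)²/33.5324 = 2.1382
  (37 − 45.4676)²/45.4676 = 1.5770
  (17 − 25.4676)²/25.4676 = 2.8154
  (43 − 34.5324)²/34.5324 = 2.0763
χ² = 2.1382 + 1.5770 + 2.8154 + 2.0763 = 8.607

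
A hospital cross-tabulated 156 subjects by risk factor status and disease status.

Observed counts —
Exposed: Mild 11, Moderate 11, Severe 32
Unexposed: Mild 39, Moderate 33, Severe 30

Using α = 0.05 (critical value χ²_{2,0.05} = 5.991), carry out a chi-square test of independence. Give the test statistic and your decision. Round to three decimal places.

Row totals: 54, 102. Column totals: 50, 44, 62. Grand total N = 156.
Expected counts (row total × column total / N):
  Exposed, Mild: 54×50/156 = 17.3077
  Exposed, Moderate: 54×44/156 = 15.2308
  Exposed, Severe: 54×62/156 = 21.4615
  Unexposed, Mild: 102×50/156 = 32.6923
  Unexposed, Moderate: 102×44/156 = 28.7692
  Unexposed, Severe: 102×62/156 = 40.5385
Contributions (O − E)²/E:
  (11 − 17.3077)²/17.3077 = 2.2988
  (11 − 15.2308)²/15.2308 = 1.1752
  (32 − 21.4615)²/21.4615 = 5.1748
  (39 − 32.6923)²/32.6923 = 1.2170
  (33 − 28.7692)²/28.7692 = 0.6222
  (30 − 40.5385)²/40.5385 = 2.7396
χ² = 2.2988 + 1.1752 + 5.1748 + 1.2170 + 0.6222 + 2.7396 = 13.228
df = (2−1)(3−1) = 2. Since 13.228 > 5.991, reject the null hypothesis of independence at α = 0.05.

13.228; reject H₀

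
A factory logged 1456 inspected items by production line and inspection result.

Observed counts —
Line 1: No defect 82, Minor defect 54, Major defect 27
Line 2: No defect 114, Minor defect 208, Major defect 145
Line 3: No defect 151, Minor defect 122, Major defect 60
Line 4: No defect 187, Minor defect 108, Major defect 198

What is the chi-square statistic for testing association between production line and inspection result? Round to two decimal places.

Row totals: 163, 467, 333, 493. Column totals: 534, 492, 430. Grand total N = 1456.
Expected counts (row total × column total / N):
  Line 1, No defect: 163×534/1456 = 59.782
  Line 1, Minor defect: 163×492/1456 = 55.080
  Line 1, Major defect: 163×430/1456 = 48.139
  Line 2, No defect: 467×534/1456 = 171.276
  Line 2, Minor defect: 467×492/1456 = 157.805
  Line 2, Major defect: 467×430/1456 = 137.919
  Line 3, No defect: 333×534/1456 = 122.130
  Line 3, Minor defect: 333×492/1456 = 112.525
  Line 3, Major defect: 333×430/1456 = 98.345
  Line 4, No defect: 493×534/1456 = 180.812
  Line 4, Minor defect: 493×492/1456 = 166.591
  Line 4, Major defect: 493×430/1456 = 145.598
Contributions (O − E)²/E:
  (82 − 59.782)²/59.782 = 8.2573
  (54 − 55.080)²/55.080 = 0.0212
  (27 − 48.139)²/48.139 = 9.2826
  (114 − 171.276)²/171.276 = 19.1535
  (208 − 157.805)²/157.805 = 15.9661
  (145 − 137.919)²/137.919 = 0.3636
  (151 − 122.130)²/122.130 = 6.8245
  (122 − 112.525)²/112.525 = 0.7978
  (60 − 98.345)²/98.345 = 14.9508
  (187 − 180.812)²/180.812 = 0.2118
  (108 − 166.591)²/166.591 = 20.6068
  (198 − 145.598)²/145.598 = 18.8599
χ² = 8.2573 + 0.0212 + 9.2826 + 19.1535 + 15.9661 + 0.3636 + 6.8245 + 0.7978 + 14.9508 + 0.2118 + 20.6068 + 18.8599 = 115.30

115.30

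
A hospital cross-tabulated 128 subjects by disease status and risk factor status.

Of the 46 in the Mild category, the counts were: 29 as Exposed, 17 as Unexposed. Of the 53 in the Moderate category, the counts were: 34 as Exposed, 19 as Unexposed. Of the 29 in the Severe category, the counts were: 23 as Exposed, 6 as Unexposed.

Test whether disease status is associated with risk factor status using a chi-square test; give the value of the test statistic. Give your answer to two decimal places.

Row totals: 46, 53, 29. Column totals: 86, 42. Grand total N = 128.
Expected counts (row total × column total / N):
  Mild, Exposed: 46×86/128 = 30.906
  Mild, Unexposed: 46×42/128 = 15.094
  Moderate, Exposed: 53×86/128 = 35.609
  Moderate, Unexposed: 53×42/128 = 17.391
  Severe, Exposed: 29×86/128 = 19.484
  Severe, Unexposed: 29×42/128 = 9.516
Contributions (O − E)²/E:
  (29 − 30.906)²/30.906 = 0.1175
  (17 − 15.094)²/15.094 = 0.2407
  (34 − 35.609)²/35.609 = 0.0727
  (19 − 17.391)²/17.391 = 0.1489
  (23 − 19.484)²/19.484 = 0.6345
  (6 − 9.516)²/9.516 = 1.2991
χ² = 0.1175 + 0.2407 + 0.0727 + 0.1489 + 0.6345 + 1.2991 = 2.51

2.51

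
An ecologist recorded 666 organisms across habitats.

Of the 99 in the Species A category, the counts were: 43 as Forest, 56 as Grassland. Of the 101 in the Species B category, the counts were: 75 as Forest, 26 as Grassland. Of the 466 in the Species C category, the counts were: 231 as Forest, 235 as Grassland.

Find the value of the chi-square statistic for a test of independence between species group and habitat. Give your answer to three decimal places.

Row totals: 99, 101, 466. Column totals: 349, 317. Grand total N = 666.
Expected counts (row total × column total / N):
  Species A, Forest: 99×349/666 = 51.8784
  Species A, Grassland: 99×317/666 = 47.1216
  Species B, Forest: 101×349/666 = 52.9264
  Species B, Grassland: 101×317/666 = 48.0736
  Species C, Forest: 466×349/666 = 244.1952
  Species C, Grassland: 466×317/666 = 221.8048
Contributions (O − E)²/E:
  (43 − 51.8784)²/51.8784 = 1.5194
  (56 − 47.1216)²/47.1216 = 1.6728
  (75 − 52.9264)²/52.9264 = 9.2061
  (26 − 48.0736)²/48.0736 = 10.1354
  (231 − 244.1952)²/244.1952 = 0.7130
  (235 − 221.8048)²/221.8048 = 0.7850
χ² = 1.5194 + 1.6728 + 9.2061 + 10.1354 + 0.7130 + 0.7850 = 24.032

24.032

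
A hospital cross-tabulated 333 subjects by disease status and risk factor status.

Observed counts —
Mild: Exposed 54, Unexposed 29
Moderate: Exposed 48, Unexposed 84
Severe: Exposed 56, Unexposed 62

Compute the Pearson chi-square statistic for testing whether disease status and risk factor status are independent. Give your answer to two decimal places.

Row totals: 83, 132, 118. Column totals: 158, 175. Grand total N = 333.
Expected counts (row total × column total / N):
  Mild, Exposed: 83×158/333 = 39.381
  Mild, Unexposed: 83×175/333 = 43.619
  Moderate, Exposed: 132×158/333 = 62.631
  Moderate, Unexposed: 132×175/333 = 69.369
  Severe, Exposed: 118×158/333 = 55.988
  Severe, Unexposed: 118×175/333 = 62.012
Contributions (O − E)²/E:
  (54 − 39.381)²/39.381 = 5.4269
  (29 − 43.619)²/43.619 = 4.8996
  (48 − 62.631)²/62.631 = 3.4179
  (84 − 69.369)²/69.369 = 3.0859
  (56 − 55.988)²/55.988 = 0.0000
  (62 − 62.012)²/62.012 = 0.0000
χ² = 5.4269 + 4.8996 + 3.4179 + 3.0859 + 0.0000 + 0.0000 = 16.83

16.83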